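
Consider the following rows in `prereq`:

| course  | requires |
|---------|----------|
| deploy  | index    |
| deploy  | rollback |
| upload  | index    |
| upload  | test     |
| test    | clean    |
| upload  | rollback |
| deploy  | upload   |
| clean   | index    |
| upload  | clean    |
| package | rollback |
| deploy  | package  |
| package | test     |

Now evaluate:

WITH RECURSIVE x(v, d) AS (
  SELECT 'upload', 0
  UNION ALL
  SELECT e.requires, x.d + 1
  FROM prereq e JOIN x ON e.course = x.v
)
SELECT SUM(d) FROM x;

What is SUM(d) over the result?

Base: (upload, d=0).
Iteration 1: edges from {upload} -> (clean, d=1), (index, d=1), (rollback, d=1), (test, d=1).
Iteration 2: edges from {clean,index,rollback,test} -> (clean, d=2), (index, d=2).
Iteration 3: edges from {clean,index} -> (index, d=3).
Iteration 4: no outgoing edges from {index}; recursion stops.
SUM(d) = 0 + 1 + 1 + 1 + 1 + 2 + 2 + 3 = 11.

11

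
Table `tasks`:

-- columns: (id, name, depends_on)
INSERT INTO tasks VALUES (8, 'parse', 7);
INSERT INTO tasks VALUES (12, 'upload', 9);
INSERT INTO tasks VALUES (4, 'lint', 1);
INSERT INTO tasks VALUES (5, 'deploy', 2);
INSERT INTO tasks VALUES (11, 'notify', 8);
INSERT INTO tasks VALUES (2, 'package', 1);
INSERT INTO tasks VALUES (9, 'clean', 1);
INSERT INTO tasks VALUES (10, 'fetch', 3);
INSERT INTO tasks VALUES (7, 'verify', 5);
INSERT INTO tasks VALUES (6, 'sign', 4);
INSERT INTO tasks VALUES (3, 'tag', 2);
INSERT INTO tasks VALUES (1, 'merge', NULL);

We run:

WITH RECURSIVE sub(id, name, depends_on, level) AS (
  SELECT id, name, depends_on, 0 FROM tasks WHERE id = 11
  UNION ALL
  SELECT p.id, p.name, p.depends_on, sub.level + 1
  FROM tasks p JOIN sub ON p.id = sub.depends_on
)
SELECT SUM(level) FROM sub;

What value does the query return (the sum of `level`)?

Base: id=11 (notify), depends_on=8, level 0.
Iteration 1: join on id=8 -> parse (id 8, depends_on=7, level 1).
Iteration 2: join on id=7 -> verify (id 7, depends_on=5, level 2).
Iteration 3: join on id=5 -> deploy (id 5, depends_on=2, level 3).
Iteration 4: join on id=2 -> package (id 2, depends_on=1, level 4).
Iteration 5: join on id=1 -> merge (id 1, depends_on=NULL, level 5).
Iteration 6: depends_on is NULL; no match; recursion stops.
SUM(level) = 0 + 1 + 2 + 3 + 4 + 5 = 15.

15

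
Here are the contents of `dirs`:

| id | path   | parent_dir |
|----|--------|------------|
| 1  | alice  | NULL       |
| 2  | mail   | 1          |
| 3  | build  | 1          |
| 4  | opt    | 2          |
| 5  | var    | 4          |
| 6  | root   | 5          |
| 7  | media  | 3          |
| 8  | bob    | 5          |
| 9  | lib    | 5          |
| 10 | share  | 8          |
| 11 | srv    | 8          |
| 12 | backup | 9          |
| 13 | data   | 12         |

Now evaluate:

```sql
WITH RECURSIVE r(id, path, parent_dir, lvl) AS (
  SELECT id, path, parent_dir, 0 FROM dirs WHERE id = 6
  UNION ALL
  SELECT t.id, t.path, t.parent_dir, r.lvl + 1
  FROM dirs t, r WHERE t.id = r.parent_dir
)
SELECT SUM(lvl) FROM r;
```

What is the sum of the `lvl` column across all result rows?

10

Base: id=6 (root), parent_dir=5, lvl 0.
Iteration 1: join on id=5 -> var (id 5, parent_dir=4, lvl 1).
Iteration 2: join on id=4 -> opt (id 4, parent_dir=2, lvl 2).
Iteration 3: join on id=2 -> mail (id 2, parent_dir=1, lvl 3).
Iteration 4: join on id=1 -> alice (id 1, parent_dir=NULL, lvl 4).
Iteration 5: parent_dir is NULL; no match; recursion stops.
SUM(lvl) = 0 + 1 + 2 + 3 + 4 = 10.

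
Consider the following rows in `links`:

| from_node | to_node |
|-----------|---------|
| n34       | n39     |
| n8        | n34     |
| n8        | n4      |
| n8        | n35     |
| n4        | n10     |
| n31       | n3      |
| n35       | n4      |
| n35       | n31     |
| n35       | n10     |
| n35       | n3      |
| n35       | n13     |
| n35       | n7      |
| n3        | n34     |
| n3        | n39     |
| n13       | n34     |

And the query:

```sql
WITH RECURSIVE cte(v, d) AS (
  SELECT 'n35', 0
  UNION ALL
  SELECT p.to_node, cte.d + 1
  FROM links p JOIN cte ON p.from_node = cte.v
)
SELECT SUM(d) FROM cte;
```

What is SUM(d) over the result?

32

Base: (n35, d=0).
Iteration 1: edges from {n35} -> (n10, d=1), (n13, d=1), (n3, d=1), (n31, d=1), (n4, d=1), (n7, d=1).
Iteration 2: edges from {n10,n13,n3,n31,n4,n7} -> (n10, d=2), (n3, d=2), (n34, d=2) x2, (n39, d=2). [UNION ALL keeps all 5 new rows, including repeats]
Iteration 3: edges from {n10,n3,n34,n39} -> (n34, d=3), (n39, d=3) x3. [UNION ALL keeps all 4 new rows, including repeats]
Iteration 4: edges from {n34,n39} -> (n39, d=4).
Iteration 5: no outgoing edges from {n39}; recursion stops.
SUM(d) = 0 + 1 + 1 + 1 + 1 + 1 + 1 + 2 + 2 + 2 + 2 + 2 + 3 + 3 + ... (17 terms) = 32.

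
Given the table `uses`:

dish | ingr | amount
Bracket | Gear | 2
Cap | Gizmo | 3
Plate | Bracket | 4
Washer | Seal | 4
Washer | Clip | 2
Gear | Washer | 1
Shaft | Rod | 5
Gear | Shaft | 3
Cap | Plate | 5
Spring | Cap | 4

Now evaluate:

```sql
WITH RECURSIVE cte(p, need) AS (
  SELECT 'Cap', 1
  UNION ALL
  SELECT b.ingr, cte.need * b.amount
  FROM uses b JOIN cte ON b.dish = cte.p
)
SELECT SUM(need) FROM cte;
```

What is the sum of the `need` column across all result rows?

1069

Base: (Cap, need=1).
Iteration 1: components of {Cap} -> Gizmo = 1*3 = 3, Plate = 1*5 = 5.
Iteration 2: components of {Gizmo,Plate} -> Bracket = 5*4 = 20.
Iteration 3: components of {Bracket} -> Gear = 20*2 = 40.
Iteration 4: components of {Gear} -> Shaft = 40*3 = 120, Washer = 40*1 = 40.
Iteration 5: components of {Shaft,Washer} -> Clip = 40*2 = 80, Rod = 120*5 = 600, Seal = 40*4 = 160.
Iteration 6: no further components; recursion stops.
SUM(need) = 1 + 5 + 3 + 20 + 40 + 120 + 40 + 600 + 80 + 160 = 1069.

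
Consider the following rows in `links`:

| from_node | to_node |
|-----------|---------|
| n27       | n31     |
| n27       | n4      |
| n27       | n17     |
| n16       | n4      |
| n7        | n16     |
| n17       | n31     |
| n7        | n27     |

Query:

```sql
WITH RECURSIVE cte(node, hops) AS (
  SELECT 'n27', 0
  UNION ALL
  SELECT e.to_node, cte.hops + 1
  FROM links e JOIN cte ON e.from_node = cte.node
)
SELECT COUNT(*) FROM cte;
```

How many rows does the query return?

Base: (n27, hops=0).
Iteration 1: edges from {n27} -> (n17, hops=1), (n31, hops=1), (n4, hops=1).
Iteration 2: edges from {n17,n31,n4} -> (n31, hops=2).
Iteration 3: no outgoing edges from {n31}; recursion stops.
Total rows emitted: 5.

5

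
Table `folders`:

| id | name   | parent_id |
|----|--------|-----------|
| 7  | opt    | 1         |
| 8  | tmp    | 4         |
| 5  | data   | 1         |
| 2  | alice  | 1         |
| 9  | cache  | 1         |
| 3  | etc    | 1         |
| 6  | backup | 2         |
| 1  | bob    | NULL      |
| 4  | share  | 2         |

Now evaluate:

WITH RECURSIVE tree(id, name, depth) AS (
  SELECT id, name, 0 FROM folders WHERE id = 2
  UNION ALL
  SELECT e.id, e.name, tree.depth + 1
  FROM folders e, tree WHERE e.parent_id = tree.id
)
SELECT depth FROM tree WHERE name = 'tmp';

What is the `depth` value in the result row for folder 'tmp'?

Base: id=2 (alice) at depth 0.
Iteration 1: rows with parent_id in {2} -> share (id 4, depth 1), backup (id 6, depth 1).
Iteration 2: rows with parent_id in {4,6} -> tmp (id 8, depth 2).
Iteration 3: no rows with parent_id in {8}; recursion stops.

2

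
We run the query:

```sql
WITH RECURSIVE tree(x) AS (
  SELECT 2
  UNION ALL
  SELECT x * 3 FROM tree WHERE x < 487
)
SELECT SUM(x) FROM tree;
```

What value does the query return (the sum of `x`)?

2186

Base: x=2.
Iteration 1: 2 < 487 holds -> x = 2 * 3 = 6.
Iteration 2: 6 < 487 holds -> x = 6 * 3 = 18.
Iteration 3: 18 < 487 holds -> x = 18 * 3 = 54.
Iteration 4: 54 < 487 holds -> x = 54 * 3 = 162.
Iteration 5: 162 < 487 holds -> x = 162 * 3 = 486.
Iteration 6: 486 < 487 holds -> x = 486 * 3 = 1458.
Iteration 7: 1458 < 487 fails; recursion stops.
SUM(x) = 2 + 6 + 18 + 54 + 162 + 486 + 1458 = 2186.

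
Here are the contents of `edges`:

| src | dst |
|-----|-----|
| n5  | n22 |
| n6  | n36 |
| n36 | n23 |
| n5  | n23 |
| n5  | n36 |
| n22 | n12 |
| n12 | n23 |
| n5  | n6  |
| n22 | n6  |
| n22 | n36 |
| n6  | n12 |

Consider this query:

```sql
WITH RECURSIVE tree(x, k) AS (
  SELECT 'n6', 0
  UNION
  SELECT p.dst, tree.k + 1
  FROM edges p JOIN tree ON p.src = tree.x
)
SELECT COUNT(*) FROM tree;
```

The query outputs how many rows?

4

Base: (n6, k=0).
Iteration 1: edges from {n6} -> (n12, k=1), (n36, k=1).
Iteration 2: edges from {n12,n36} -> (n23, k=2). [UNION drops 1 duplicate row(s)]
Iteration 3: no outgoing edges from {n23}; recursion stops.
Total rows emitted: 4.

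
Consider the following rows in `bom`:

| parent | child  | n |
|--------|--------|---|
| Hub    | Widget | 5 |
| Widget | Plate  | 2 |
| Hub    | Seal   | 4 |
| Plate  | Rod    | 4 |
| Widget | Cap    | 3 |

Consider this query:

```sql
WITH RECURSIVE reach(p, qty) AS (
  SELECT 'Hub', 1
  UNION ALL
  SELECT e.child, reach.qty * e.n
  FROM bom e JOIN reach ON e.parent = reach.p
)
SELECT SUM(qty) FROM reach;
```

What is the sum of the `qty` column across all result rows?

Base: (Hub, qty=1).
Iteration 1: components of {Hub} -> Seal = 1*4 = 4, Widget = 1*5 = 5.
Iteration 2: components of {Seal,Widget} -> Cap = 5*3 = 15, Plate = 5*2 = 10.
Iteration 3: components of {Cap,Plate} -> Rod = 10*4 = 40.
Iteration 4: no further components; recursion stops.
SUM(qty) = 1 + 5 + 4 + 10 + 15 + 40 = 75.

75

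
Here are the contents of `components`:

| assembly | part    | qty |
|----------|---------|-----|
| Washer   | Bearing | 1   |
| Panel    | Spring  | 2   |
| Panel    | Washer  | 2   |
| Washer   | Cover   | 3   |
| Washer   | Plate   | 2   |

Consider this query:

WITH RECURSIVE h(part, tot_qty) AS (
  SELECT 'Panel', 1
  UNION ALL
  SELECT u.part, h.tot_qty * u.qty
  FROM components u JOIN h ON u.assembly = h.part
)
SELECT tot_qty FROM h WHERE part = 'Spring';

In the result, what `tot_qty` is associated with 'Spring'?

Base: (Panel, tot_qty=1).
Iteration 1: components of {Panel} -> Spring = 1*2 = 2, Washer = 1*2 = 2.
Iteration 2: components of {Spring,Washer} -> Bearing = 2*1 = 2, Cover = 2*3 = 6, Plate = 2*2 = 4.
Iteration 3: no further components; recursion stops.

2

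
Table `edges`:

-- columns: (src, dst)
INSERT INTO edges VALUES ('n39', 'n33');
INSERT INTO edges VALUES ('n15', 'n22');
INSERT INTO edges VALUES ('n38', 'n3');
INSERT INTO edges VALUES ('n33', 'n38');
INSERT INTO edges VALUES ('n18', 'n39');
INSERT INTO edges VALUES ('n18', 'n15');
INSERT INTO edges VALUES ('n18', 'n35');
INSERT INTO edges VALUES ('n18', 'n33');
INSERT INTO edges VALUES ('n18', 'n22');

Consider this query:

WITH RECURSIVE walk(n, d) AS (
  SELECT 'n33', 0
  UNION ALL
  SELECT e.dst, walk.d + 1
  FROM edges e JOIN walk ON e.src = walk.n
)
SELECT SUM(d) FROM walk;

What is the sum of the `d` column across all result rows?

Base: (n33, d=0).
Iteration 1: edges from {n33} -> (n38, d=1).
Iteration 2: edges from {n38} -> (n3, d=2).
Iteration 3: no outgoing edges from {n3}; recursion stops.
SUM(d) = 0 + 1 + 2 = 3.

3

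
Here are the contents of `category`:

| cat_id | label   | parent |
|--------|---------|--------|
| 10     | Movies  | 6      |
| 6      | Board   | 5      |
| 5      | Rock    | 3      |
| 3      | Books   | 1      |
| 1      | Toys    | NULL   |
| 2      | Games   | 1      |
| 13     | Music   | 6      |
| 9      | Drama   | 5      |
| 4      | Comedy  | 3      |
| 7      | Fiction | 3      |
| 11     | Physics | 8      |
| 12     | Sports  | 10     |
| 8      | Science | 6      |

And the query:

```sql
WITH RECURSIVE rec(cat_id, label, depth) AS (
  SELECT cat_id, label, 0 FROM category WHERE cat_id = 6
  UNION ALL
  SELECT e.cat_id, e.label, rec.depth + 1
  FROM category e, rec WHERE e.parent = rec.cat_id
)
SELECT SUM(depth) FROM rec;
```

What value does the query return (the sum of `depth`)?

Base: cat_id=6 (Board) at depth 0.
Iteration 1: rows with parent in {6} -> Science (id 8, depth 1), Movies (id 10, depth 1), Music (id 13, depth 1).
Iteration 2: rows with parent in {8,10,13} -> Physics (id 11, depth 2), Sports (id 12, depth 2).
Iteration 3: no rows with parent in {11,12}; recursion stops.
SUM(depth) = 0 + 1 + 1 + 1 + 2 + 2 = 7.

7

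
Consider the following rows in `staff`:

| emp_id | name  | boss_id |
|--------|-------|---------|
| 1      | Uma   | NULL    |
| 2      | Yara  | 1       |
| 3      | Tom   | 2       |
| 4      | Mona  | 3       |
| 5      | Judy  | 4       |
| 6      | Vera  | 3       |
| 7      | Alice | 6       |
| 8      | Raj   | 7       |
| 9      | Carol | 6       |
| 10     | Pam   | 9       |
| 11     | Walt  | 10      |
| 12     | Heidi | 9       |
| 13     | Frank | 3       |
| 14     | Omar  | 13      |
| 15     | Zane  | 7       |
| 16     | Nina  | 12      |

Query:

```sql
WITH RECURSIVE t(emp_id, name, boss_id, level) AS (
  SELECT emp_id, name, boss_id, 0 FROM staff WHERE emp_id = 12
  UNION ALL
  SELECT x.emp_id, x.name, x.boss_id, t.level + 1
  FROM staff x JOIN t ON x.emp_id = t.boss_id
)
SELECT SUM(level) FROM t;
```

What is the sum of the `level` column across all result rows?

15

Base: emp_id=12 (Heidi), boss_id=9, level 0.
Iteration 1: join on emp_id=9 -> Carol (id 9, boss_id=6, level 1).
Iteration 2: join on emp_id=6 -> Vera (id 6, boss_id=3, level 2).
Iteration 3: join on emp_id=3 -> Tom (id 3, boss_id=2, level 3).
Iteration 4: join on emp_id=2 -> Yara (id 2, boss_id=1, level 4).
Iteration 5: join on emp_id=1 -> Uma (id 1, boss_id=NULL, level 5).
Iteration 6: boss_id is NULL; no match; recursion stops.
SUM(level) = 0 + 1 + 2 + 3 + 4 + 5 = 15.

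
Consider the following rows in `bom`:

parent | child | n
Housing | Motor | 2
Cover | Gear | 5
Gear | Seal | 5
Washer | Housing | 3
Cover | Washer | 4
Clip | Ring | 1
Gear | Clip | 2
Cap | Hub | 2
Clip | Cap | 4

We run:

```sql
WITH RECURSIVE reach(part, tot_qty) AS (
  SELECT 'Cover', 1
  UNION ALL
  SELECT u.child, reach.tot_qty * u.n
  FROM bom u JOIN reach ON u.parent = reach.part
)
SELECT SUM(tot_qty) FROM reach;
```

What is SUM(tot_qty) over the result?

Base: (Cover, tot_qty=1).
Iteration 1: components of {Cover} -> Gear = 1*5 = 5, Washer = 1*4 = 4.
Iteration 2: components of {Gear,Washer} -> Clip = 5*2 = 10, Housing = 4*3 = 12, Seal = 5*5 = 25.
Iteration 3: components of {Clip,Housing,Seal} -> Cap = 10*4 = 40, Motor = 12*2 = 24, Ring = 10*1 = 10.
Iteration 4: components of {Cap,Motor,Ring} -> Hub = 40*2 = 80.
Iteration 5: no further components; recursion stops.
SUM(tot_qty) = 1 + 5 + 4 + 10 + 25 + 12 + 10 + 40 + 24 + 80 = 211.

211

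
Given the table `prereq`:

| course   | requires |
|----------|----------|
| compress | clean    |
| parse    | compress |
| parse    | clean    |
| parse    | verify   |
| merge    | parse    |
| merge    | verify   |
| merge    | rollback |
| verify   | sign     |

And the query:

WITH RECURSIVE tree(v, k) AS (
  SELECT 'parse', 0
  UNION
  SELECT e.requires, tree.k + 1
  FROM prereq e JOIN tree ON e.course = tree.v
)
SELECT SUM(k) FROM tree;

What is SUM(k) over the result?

Base: (parse, k=0).
Iteration 1: edges from {parse} -> (clean, k=1), (compress, k=1), (verify, k=1).
Iteration 2: edges from {clean,compress,verify} -> (clean, k=2), (sign, k=2).
Iteration 3: no outgoing edges from {clean,sign}; recursion stops.
SUM(k) = 0 + 1 + 1 + 1 + 2 + 2 = 7.

7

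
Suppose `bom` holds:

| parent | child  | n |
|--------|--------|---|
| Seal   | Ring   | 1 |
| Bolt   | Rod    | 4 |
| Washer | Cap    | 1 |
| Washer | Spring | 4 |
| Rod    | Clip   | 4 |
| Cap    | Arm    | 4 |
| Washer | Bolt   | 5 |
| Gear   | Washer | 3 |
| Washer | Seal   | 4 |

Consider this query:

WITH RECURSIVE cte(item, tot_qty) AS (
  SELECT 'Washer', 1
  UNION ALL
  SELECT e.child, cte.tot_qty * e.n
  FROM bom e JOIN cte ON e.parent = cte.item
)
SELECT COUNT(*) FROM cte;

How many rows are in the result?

Base: (Washer, tot_qty=1).
Iteration 1: components of {Washer} -> Bolt = 1*5 = 5, Cap = 1*1 = 1, Seal = 1*4 = 4, Spring = 1*4 = 4.
Iteration 2: components of {Bolt,Cap,Seal,Spring} -> Arm = 1*4 = 4, Ring = 4*1 = 4, Rod = 5*4 = 20.
Iteration 3: components of {Arm,Ring,Rod} -> Clip = 20*4 = 80.
Iteration 4: no further components; recursion stops.
Total rows emitted: 9.

9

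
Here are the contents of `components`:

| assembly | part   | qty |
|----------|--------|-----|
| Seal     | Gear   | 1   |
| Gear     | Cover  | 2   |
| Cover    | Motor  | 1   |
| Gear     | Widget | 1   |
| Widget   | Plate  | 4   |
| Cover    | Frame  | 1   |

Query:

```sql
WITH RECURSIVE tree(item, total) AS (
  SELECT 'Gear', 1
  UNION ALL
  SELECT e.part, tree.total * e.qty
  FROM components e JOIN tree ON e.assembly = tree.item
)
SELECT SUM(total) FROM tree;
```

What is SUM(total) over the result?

12

Base: (Gear, total=1).
Iteration 1: components of {Gear} -> Cover = 1*2 = 2, Widget = 1*1 = 1.
Iteration 2: components of {Cover,Widget} -> Frame = 2*1 = 2, Motor = 2*1 = 2, Plate = 1*4 = 4.
Iteration 3: no further components; recursion stops.
SUM(total) = 1 + 2 + 1 + 2 + 2 + 4 = 12.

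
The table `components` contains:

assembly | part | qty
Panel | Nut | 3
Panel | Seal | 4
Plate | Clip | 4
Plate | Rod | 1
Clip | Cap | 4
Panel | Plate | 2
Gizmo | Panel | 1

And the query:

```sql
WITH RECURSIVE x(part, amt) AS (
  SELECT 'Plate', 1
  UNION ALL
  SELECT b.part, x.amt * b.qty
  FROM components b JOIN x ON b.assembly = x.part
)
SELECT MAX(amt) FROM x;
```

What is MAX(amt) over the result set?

Base: (Plate, amt=1).
Iteration 1: components of {Plate} -> Clip = 1*4 = 4, Rod = 1*1 = 1.
Iteration 2: components of {Clip,Rod} -> Cap = 4*4 = 16.
Iteration 3: no further components; recursion stops.
amt values: 1, 4, 1, 16; the maximum is 16.

16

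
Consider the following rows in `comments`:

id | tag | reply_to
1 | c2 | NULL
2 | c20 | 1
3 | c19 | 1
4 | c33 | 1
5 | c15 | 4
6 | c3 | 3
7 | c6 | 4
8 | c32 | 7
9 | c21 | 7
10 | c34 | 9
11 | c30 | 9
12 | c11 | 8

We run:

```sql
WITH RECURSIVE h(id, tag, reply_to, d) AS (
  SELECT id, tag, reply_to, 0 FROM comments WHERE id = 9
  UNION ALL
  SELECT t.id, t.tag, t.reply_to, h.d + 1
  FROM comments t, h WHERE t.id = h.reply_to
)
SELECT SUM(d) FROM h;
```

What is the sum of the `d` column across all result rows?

6

Base: id=9 (c21), reply_to=7, d 0.
Iteration 1: join on id=7 -> c6 (id 7, reply_to=4, d 1).
Iteration 2: join on id=4 -> c33 (id 4, reply_to=1, d 2).
Iteration 3: join on id=1 -> c2 (id 1, reply_to=NULL, d 3).
Iteration 4: reply_to is NULL; no match; recursion stops.
SUM(d) = 0 + 1 + 2 + 3 = 6.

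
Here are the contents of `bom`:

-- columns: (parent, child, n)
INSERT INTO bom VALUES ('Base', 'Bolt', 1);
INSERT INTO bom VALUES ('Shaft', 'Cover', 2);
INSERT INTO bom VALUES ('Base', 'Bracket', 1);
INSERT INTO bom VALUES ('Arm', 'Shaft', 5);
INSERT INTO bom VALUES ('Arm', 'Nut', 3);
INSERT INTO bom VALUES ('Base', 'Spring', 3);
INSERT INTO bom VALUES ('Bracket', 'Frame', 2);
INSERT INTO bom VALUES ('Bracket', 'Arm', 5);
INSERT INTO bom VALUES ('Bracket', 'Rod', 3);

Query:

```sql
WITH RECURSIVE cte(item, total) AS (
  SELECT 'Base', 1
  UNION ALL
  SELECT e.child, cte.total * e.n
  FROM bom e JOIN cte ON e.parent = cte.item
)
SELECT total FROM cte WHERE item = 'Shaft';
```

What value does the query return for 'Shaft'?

25

Base: (Base, total=1).
Iteration 1: components of {Base} -> Bolt = 1*1 = 1, Bracket = 1*1 = 1, Spring = 1*3 = 3.
Iteration 2: components of {Bolt,Bracket,Spring} -> Arm = 1*5 = 5, Frame = 1*2 = 2, Rod = 1*3 = 3.
Iteration 3: components of {Arm,Frame,Rod} -> Nut = 5*3 = 15, Shaft = 5*5 = 25.
Iteration 4: components of {Nut,Shaft} -> Cover = 25*2 = 50.
Iteration 5: no further components; recursion stops.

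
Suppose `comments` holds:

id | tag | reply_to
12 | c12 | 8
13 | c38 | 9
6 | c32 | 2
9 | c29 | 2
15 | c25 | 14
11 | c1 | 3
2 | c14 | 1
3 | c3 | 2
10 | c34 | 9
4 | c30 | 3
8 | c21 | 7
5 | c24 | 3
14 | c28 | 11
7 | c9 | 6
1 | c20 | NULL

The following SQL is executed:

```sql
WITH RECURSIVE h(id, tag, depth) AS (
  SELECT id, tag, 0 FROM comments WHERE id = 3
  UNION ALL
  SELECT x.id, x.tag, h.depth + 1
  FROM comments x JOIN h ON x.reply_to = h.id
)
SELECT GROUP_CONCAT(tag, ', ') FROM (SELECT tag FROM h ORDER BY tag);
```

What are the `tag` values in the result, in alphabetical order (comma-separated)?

c1, c24, c25, c28, c3, c30

Base: id=3 (c3) at depth 0.
Iteration 1: rows with reply_to in {3} -> c30 (id 4, depth 1), c24 (id 5, depth 1), c1 (id 11, depth 1).
Iteration 2: rows with reply_to in {4,5,11} -> c28 (id 14, depth 2).
Iteration 3: rows with reply_to in {14} -> c25 (id 15, depth 3).
Iteration 4: no rows with reply_to in {15}; recursion stops.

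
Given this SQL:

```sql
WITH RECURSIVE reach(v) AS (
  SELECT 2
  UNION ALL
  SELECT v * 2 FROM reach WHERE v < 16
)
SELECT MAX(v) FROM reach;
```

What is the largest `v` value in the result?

16

Base: v=2.
Iteration 1: 2 < 16 holds -> v = 2 * 2 = 4.
Iteration 2: 4 < 16 holds -> v = 4 * 2 = 8.
Iteration 3: 8 < 16 holds -> v = 8 * 2 = 16.
Iteration 4: 16 < 16 fails; recursion stops.
v values: 2, 4, 8, 16; the maximum is 16.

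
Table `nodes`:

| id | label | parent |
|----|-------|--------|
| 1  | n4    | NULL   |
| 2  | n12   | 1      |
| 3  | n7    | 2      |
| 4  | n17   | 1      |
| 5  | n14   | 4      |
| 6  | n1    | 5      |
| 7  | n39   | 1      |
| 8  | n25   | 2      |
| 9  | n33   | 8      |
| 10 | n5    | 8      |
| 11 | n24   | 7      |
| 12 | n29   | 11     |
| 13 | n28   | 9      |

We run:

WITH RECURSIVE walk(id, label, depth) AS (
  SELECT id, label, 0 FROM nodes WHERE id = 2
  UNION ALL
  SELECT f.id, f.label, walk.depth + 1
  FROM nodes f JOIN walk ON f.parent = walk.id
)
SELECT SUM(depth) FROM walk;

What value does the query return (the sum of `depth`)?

Base: id=2 (n12) at depth 0.
Iteration 1: rows with parent in {2} -> n7 (id 3, depth 1), n25 (id 8, depth 1).
Iteration 2: rows with parent in {3,8} -> n33 (id 9, depth 2), n5 (id 10, depth 2).
Iteration 3: rows with parent in {9,10} -> n28 (id 13, depth 3).
Iteration 4: no rows with parent in {13}; recursion stops.
SUM(depth) = 0 + 1 + 1 + 2 + 2 + 3 = 9.

9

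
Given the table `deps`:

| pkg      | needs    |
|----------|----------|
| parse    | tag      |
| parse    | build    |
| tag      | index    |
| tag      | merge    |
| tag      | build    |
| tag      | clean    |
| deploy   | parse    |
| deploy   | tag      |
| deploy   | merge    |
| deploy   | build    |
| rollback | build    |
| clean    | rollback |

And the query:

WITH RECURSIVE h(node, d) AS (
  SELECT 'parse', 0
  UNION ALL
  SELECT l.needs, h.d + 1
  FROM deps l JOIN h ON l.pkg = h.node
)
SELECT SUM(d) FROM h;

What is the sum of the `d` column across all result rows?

17

Base: (parse, d=0).
Iteration 1: edges from {parse} -> (build, d=1), (tag, d=1).
Iteration 2: edges from {build,tag} -> (build, d=2), (clean, d=2), (index, d=2), (merge, d=2).
Iteration 3: edges from {build,clean,index,merge} -> (rollback, d=3).
Iteration 4: edges from {rollback} -> (build, d=4).
Iteration 5: no outgoing edges from {build}; recursion stops.
SUM(d) = 0 + 1 + 1 + 2 + 2 + 2 + 2 + 3 + 4 = 17.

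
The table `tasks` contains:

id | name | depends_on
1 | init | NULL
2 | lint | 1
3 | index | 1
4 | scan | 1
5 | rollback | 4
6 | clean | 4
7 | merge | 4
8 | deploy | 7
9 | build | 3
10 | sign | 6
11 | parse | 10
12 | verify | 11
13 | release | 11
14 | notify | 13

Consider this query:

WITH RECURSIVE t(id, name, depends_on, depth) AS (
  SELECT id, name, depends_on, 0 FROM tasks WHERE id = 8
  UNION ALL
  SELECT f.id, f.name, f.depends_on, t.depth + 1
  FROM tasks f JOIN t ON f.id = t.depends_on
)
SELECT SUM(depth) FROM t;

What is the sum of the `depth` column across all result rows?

6

Base: id=8 (deploy), depends_on=7, depth 0.
Iteration 1: join on id=7 -> merge (id 7, depends_on=4, depth 1).
Iteration 2: join on id=4 -> scan (id 4, depends_on=1, depth 2).
Iteration 3: join on id=1 -> init (id 1, depends_on=NULL, depth 3).
Iteration 4: depends_on is NULL; no match; recursion stops.
SUM(depth) = 0 + 1 + 2 + 3 = 6.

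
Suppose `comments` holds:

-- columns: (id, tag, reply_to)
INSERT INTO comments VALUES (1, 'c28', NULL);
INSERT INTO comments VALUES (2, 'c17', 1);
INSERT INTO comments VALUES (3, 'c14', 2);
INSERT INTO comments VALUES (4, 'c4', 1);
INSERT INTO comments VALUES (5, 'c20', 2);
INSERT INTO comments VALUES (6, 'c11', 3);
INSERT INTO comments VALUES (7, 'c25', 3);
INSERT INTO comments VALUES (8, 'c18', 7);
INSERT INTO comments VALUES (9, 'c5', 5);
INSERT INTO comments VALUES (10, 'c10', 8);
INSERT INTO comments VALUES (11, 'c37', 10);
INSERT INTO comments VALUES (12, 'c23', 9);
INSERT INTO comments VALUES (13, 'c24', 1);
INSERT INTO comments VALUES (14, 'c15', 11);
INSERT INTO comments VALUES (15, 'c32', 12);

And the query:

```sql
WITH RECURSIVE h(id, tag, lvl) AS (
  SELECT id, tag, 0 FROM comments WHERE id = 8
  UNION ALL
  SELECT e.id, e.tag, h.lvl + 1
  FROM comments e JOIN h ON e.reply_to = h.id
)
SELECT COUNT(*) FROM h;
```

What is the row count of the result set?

Base: id=8 (c18) at lvl 0.
Iteration 1: rows with reply_to in {8} -> c10 (id 10, lvl 1).
Iteration 2: rows with reply_to in {10} -> c37 (id 11, lvl 2).
Iteration 3: rows with reply_to in {11} -> c15 (id 14, lvl 3).
Iteration 4: no rows with reply_to in {14}; recursion stops.
Total rows emitted: 4.

4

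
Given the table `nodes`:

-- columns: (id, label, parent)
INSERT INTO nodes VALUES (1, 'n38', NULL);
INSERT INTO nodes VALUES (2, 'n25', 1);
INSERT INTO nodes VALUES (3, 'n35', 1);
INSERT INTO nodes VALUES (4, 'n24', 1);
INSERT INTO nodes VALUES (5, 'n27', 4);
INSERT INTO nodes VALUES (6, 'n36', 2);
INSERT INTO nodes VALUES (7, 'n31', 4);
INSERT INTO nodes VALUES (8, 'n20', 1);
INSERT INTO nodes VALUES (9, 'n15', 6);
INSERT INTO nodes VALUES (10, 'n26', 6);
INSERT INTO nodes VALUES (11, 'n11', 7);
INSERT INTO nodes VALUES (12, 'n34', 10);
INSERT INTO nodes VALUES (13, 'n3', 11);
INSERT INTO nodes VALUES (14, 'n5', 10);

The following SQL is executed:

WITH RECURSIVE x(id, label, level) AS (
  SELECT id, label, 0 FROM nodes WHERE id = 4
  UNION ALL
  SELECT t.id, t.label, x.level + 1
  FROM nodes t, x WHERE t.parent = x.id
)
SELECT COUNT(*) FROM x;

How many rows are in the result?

Base: id=4 (n24) at level 0.
Iteration 1: rows with parent in {4} -> n27 (id 5, level 1), n31 (id 7, level 1).
Iteration 2: rows with parent in {5,7} -> n11 (id 11, level 2).
Iteration 3: rows with parent in {11} -> n3 (id 13, level 3).
Iteration 4: no rows with parent in {13}; recursion stops.
Total rows emitted: 5.

5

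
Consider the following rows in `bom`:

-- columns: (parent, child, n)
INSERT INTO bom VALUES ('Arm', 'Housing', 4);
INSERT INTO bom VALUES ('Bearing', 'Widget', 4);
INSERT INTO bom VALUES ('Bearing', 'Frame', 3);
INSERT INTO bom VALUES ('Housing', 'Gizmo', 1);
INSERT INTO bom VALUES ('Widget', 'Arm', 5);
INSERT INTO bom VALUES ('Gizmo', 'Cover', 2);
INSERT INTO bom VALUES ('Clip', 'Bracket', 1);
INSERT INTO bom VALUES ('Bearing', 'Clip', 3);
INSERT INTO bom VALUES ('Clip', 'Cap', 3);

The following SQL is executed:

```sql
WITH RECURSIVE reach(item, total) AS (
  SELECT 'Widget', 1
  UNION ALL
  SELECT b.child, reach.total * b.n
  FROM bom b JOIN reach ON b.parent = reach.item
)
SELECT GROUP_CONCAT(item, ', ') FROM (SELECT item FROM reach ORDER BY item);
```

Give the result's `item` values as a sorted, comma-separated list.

Base: (Widget, total=1).
Iteration 1: components of {Widget} -> Arm = 1*5 = 5.
Iteration 2: components of {Arm} -> Housing = 5*4 = 20.
Iteration 3: components of {Housing} -> Gizmo = 20*1 = 20.
Iteration 4: components of {Gizmo} -> Cover = 20*2 = 40.
Iteration 5: no further components; recursion stops.

Arm, Cover, Gizmo, Housing, Widget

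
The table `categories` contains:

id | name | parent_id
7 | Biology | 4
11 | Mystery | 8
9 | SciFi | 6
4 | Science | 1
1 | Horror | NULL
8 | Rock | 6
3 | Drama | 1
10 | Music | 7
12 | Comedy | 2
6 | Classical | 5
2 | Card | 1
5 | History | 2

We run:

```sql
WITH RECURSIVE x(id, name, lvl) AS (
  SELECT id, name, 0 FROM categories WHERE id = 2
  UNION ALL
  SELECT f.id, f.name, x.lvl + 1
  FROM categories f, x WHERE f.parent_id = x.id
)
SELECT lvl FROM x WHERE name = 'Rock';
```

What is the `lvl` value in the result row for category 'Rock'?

3

Base: id=2 (Card) at lvl 0.
Iteration 1: rows with parent_id in {2} -> History (id 5, lvl 1), Comedy (id 12, lvl 1).
Iteration 2: rows with parent_id in {5,12} -> Classical (id 6, lvl 2).
Iteration 3: rows with parent_id in {6} -> Rock (id 8, lvl 3), SciFi (id 9, lvl 3).
Iteration 4: rows with parent_id in {8,9} -> Mystery (id 11, lvl 4).
Iteration 5: no rows with parent_id in {11}; recursion stops.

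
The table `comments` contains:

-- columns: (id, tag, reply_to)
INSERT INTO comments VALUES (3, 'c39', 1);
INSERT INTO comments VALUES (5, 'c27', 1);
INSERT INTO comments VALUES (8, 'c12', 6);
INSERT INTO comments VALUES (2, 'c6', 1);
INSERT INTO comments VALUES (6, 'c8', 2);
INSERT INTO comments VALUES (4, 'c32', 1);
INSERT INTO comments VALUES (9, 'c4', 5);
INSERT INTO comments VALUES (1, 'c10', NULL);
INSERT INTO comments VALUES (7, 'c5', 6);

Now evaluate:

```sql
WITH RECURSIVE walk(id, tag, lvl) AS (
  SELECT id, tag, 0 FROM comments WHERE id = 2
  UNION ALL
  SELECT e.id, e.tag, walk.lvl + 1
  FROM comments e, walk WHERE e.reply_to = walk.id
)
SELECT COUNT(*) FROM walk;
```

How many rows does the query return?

Base: id=2 (c6) at lvl 0.
Iteration 1: rows with reply_to in {2} -> c8 (id 6, lvl 1).
Iteration 2: rows with reply_to in {6} -> c5 (id 7, lvl 2), c12 (id 8, lvl 2).
Iteration 3: no rows with reply_to in {7,8}; recursion stops.
Total rows emitted: 4.

4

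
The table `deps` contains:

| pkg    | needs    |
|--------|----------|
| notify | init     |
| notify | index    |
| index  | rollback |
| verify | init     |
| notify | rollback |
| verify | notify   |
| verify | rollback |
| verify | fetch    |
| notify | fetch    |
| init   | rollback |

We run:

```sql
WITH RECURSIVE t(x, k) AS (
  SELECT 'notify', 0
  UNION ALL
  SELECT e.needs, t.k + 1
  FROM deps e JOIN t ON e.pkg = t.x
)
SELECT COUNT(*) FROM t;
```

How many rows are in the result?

Base: (notify, k=0).
Iteration 1: edges from {notify} -> (fetch, k=1), (index, k=1), (init, k=1), (rollback, k=1).
Iteration 2: edges from {fetch,index,init,rollback} -> (rollback, k=2) x2. [UNION ALL keeps all 2 new rows, including repeats]
Iteration 3: no outgoing edges from {rollback}; recursion stops.
Total rows emitted: 7.

7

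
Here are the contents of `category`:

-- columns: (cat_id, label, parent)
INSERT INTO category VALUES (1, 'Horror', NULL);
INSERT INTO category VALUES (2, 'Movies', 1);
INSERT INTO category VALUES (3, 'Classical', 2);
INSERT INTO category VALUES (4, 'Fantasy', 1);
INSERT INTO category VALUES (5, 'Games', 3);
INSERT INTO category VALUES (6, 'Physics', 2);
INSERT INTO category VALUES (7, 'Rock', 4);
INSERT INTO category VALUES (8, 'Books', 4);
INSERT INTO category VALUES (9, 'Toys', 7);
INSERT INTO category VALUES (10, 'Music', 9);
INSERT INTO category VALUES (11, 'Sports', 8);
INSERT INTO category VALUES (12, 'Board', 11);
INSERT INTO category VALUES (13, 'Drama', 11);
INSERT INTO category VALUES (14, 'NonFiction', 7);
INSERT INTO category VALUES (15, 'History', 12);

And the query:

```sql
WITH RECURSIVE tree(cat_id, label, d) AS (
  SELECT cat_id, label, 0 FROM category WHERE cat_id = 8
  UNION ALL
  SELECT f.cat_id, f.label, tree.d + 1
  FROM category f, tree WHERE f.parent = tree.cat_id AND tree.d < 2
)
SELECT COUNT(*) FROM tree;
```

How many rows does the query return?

Base: cat_id=8 (Books) at d 0.
Iteration 1: rows with parent in {8} -> Sports (id 11, d 1).
Iteration 2: rows with parent in {11} -> Board (id 12, d 2), Drama (id 13, d 2).
Iteration 3: d < 2 fails for all current rows; recursion stops.
Total rows emitted: 4.

4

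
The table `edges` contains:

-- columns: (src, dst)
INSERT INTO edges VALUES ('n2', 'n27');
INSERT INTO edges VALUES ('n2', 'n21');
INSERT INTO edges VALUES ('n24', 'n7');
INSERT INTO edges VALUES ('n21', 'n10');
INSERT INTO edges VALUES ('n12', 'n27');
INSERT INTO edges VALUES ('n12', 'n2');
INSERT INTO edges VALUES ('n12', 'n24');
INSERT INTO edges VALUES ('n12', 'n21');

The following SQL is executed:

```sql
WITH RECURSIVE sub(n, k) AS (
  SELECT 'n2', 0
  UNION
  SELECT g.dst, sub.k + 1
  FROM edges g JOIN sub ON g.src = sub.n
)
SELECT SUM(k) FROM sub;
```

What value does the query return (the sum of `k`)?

Base: (n2, k=0).
Iteration 1: edges from {n2} -> (n21, k=1), (n27, k=1).
Iteration 2: edges from {n21,n27} -> (n10, k=2).
Iteration 3: no outgoing edges from {n10}; recursion stops.
SUM(k) = 0 + 1 + 1 + 2 = 4.

4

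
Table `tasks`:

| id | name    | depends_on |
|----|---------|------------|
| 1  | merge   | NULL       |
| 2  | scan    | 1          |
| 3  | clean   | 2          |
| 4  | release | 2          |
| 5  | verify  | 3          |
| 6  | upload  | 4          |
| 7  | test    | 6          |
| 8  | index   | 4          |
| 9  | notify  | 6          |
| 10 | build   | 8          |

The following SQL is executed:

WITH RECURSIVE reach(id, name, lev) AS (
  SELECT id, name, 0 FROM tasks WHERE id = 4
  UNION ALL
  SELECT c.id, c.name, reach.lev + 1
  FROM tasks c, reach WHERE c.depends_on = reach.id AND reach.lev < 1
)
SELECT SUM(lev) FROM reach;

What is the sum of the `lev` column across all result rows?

2

Base: id=4 (release) at lev 0.
Iteration 1: rows with depends_on in {4} -> upload (id 6, lev 1), index (id 8, lev 1).
Iteration 2: lev < 1 fails for all current rows; recursion stops.
SUM(lev) = 0 + 1 + 1 = 2.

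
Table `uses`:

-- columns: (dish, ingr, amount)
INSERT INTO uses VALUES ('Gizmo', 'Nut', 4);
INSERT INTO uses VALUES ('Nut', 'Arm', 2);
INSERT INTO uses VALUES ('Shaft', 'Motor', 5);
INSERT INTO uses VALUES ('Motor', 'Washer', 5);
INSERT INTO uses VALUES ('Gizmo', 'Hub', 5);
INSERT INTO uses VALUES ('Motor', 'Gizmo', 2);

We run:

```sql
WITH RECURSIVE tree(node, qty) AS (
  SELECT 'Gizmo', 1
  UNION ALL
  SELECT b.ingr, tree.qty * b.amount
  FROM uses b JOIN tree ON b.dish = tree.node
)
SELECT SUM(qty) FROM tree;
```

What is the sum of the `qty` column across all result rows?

Base: (Gizmo, qty=1).
Iteration 1: components of {Gizmo} -> Hub = 1*5 = 5, Nut = 1*4 = 4.
Iteration 2: components of {Hub,Nut} -> Arm = 4*2 = 8.
Iteration 3: no further components; recursion stops.
SUM(qty) = 1 + 5 + 4 + 8 = 18.

18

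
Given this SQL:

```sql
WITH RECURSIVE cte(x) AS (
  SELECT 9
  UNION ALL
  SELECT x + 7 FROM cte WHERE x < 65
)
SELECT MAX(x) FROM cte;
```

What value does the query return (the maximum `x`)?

65

Base: x=9.
Iteration 1: 9 < 65 holds -> x = 9 + 7 = 16.
Iteration 2: 16 < 65 holds -> x = 16 + 7 = 23.
Iteration 3: 23 < 65 holds -> x = 23 + 7 = 30.
Iteration 4: 30 < 65 holds -> x = 30 + 7 = 37.
Iteration 5: 37 < 65 holds -> x = 37 + 7 = 44.
Iteration 6: 44 < 65 holds -> x = 44 + 7 = 51.
Iteration 7: 51 < 65 holds -> x = 51 + 7 = 58.
Iteration 8: 58 < 65 holds -> x = 58 + 7 = 65.
Iteration 9: 65 < 65 fails; recursion stops.
x values: 9, 16, 23, 30, 37, 44, 51, 58, 65; the maximum is 65.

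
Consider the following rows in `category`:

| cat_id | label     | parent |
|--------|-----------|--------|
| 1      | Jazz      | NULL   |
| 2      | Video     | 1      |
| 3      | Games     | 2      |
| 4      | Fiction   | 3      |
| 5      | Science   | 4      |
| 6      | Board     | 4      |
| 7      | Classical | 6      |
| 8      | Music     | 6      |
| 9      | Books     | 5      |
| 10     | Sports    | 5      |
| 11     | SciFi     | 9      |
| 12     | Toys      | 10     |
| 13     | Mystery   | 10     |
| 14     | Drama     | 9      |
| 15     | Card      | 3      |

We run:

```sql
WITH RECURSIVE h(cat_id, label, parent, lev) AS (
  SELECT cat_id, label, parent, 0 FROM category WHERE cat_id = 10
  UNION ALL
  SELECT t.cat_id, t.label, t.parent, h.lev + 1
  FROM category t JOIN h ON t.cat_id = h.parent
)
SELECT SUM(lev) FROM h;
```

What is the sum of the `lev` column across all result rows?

Base: cat_id=10 (Sports), parent=5, lev 0.
Iteration 1: join on cat_id=5 -> Science (id 5, parent=4, lev 1).
Iteration 2: join on cat_id=4 -> Fiction (id 4, parent=3, lev 2).
Iteration 3: join on cat_id=3 -> Games (id 3, parent=2, lev 3).
Iteration 4: join on cat_id=2 -> Video (id 2, parent=1, lev 4).
Iteration 5: join on cat_id=1 -> Jazz (id 1, parent=NULL, lev 5).
Iteration 6: parent is NULL; no match; recursion stops.
SUM(lev) = 0 + 1 + 2 + 3 + 4 + 5 = 15.

15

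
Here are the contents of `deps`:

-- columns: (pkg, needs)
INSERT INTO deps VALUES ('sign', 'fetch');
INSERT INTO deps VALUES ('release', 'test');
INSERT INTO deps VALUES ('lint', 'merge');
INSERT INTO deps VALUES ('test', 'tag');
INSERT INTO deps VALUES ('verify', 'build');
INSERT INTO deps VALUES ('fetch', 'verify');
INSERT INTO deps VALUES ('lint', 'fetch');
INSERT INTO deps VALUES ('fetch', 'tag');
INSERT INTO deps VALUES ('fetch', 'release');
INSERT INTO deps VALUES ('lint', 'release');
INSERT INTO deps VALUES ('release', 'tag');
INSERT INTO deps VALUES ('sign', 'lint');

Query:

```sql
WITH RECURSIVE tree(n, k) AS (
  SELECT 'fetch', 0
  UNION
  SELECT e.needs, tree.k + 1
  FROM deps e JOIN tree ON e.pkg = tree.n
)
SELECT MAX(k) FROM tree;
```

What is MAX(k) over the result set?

3

Base: (fetch, k=0).
Iteration 1: edges from {fetch} -> (release, k=1), (tag, k=1), (verify, k=1).
Iteration 2: edges from {release,tag,verify} -> (build, k=2), (tag, k=2), (test, k=2).
Iteration 3: edges from {build,tag,test} -> (tag, k=3).
Iteration 4: no outgoing edges from {tag}; recursion stops.
k values: 0, 1, 1, 1, 2, 2, 2, 3; the maximum is 3.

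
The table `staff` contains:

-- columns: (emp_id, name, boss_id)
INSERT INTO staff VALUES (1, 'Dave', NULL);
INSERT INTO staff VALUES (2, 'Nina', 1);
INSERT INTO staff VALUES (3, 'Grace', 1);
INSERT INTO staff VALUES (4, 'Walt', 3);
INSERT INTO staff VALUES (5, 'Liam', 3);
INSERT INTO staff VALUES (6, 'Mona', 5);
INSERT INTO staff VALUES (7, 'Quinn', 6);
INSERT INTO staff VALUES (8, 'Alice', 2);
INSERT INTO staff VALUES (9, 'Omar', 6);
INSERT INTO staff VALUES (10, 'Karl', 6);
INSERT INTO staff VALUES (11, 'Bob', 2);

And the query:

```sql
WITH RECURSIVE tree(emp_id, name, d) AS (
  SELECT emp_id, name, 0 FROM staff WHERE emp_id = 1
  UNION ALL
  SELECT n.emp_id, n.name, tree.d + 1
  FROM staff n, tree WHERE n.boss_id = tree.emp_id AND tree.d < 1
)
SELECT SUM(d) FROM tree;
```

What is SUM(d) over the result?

2

Base: emp_id=1 (Dave) at d 0.
Iteration 1: rows with boss_id in {1} -> Nina (id 2, d 1), Grace (id 3, d 1).
Iteration 2: d < 1 fails for all current rows; recursion stops.
SUM(d) = 0 + 1 + 1 = 2.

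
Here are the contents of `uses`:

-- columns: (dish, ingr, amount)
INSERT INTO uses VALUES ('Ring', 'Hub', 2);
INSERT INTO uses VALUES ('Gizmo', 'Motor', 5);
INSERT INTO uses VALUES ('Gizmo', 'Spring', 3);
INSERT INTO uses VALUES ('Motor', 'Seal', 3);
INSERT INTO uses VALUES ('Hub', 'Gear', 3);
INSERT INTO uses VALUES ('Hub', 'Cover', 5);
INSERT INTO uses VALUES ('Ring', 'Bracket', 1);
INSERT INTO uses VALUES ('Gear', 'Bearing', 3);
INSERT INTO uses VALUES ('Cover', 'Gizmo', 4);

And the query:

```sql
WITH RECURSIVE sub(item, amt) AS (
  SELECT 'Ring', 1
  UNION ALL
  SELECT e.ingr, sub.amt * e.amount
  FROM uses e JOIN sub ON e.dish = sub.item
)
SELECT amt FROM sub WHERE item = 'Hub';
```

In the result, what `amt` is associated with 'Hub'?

Base: (Ring, amt=1).
Iteration 1: components of {Ring} -> Bracket = 1*1 = 1, Hub = 1*2 = 2.
Iteration 2: components of {Bracket,Hub} -> Cover = 2*5 = 10, Gear = 2*3 = 6.
Iteration 3: components of {Cover,Gear} -> Bearing = 6*3 = 18, Gizmo = 10*4 = 40.
Iteration 4: components of {Bearing,Gizmo} -> Motor = 40*5 = 200, Spring = 40*3 = 120.
Iteration 5: components of {Motor,Spring} -> Seal = 200*3 = 600.
Iteration 6: no further components; recursion stops.

2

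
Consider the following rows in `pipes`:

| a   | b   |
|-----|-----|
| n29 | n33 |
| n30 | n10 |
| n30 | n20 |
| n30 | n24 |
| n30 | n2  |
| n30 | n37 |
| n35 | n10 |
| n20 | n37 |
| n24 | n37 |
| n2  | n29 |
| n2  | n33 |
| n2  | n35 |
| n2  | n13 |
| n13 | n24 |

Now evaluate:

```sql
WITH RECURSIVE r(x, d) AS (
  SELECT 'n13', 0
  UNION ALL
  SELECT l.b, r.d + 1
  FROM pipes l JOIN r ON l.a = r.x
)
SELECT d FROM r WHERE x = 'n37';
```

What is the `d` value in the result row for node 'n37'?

Base: (n13, d=0).
Iteration 1: edges from {n13} -> (n24, d=1).
Iteration 2: edges from {n24} -> (n37, d=2).
Iteration 3: no outgoing edges from {n37}; recursion stops.

2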